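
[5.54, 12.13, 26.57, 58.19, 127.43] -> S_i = 5.54*2.19^i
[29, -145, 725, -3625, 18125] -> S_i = 29*-5^i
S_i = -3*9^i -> [-3, -27, -243, -2187, -19683]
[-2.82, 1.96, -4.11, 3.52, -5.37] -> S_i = Random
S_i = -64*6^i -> [-64, -384, -2304, -13824, -82944]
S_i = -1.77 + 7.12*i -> [-1.77, 5.35, 12.47, 19.59, 26.71]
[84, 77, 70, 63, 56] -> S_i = 84 + -7*i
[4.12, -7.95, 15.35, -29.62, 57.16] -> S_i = 4.12*(-1.93)^i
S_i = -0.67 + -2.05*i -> [-0.67, -2.72, -4.77, -6.82, -8.87]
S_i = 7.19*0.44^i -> [7.19, 3.16, 1.39, 0.61, 0.27]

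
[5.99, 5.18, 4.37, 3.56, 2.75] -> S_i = 5.99 + -0.81*i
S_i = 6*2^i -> [6, 12, 24, 48, 96]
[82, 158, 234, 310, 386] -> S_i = 82 + 76*i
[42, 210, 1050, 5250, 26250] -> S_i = 42*5^i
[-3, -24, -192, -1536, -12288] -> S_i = -3*8^i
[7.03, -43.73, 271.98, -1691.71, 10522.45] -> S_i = 7.03*(-6.22)^i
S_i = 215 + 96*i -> [215, 311, 407, 503, 599]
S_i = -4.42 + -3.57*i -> [-4.42, -7.99, -11.56, -15.13, -18.7]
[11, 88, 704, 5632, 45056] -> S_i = 11*8^i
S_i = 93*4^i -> [93, 372, 1488, 5952, 23808]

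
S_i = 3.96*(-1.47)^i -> [3.96, -5.82, 8.56, -12.58, 18.49]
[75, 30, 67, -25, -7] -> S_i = Random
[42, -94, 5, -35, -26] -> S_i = Random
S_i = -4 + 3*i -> [-4, -1, 2, 5, 8]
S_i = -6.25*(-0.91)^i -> [-6.25, 5.69, -5.18, 4.71, -4.29]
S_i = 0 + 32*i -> [0, 32, 64, 96, 128]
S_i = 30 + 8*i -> [30, 38, 46, 54, 62]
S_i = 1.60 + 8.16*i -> [1.6, 9.76, 17.92, 26.08, 34.24]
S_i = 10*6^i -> [10, 60, 360, 2160, 12960]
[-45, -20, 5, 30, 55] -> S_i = -45 + 25*i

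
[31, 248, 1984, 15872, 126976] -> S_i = 31*8^i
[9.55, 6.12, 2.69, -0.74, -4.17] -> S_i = 9.55 + -3.43*i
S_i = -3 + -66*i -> [-3, -69, -135, -201, -267]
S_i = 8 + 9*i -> [8, 17, 26, 35, 44]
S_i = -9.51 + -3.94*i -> [-9.51, -13.45, -17.39, -21.33, -25.27]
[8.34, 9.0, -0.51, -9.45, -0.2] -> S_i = Random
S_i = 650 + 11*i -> [650, 661, 672, 683, 694]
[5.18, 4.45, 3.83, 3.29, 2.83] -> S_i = 5.18*0.86^i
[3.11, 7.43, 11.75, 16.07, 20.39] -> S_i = 3.11 + 4.32*i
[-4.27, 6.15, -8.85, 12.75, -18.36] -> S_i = -4.27*(-1.44)^i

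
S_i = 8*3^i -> [8, 24, 72, 216, 648]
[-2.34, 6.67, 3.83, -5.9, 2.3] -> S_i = Random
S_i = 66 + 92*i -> [66, 158, 250, 342, 434]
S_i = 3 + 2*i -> [3, 5, 7, 9, 11]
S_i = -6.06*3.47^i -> [-6.06, -21.03, -72.97, -253.2, -878.6]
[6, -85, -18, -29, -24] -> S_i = Random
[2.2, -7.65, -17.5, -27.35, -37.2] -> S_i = 2.20 + -9.85*i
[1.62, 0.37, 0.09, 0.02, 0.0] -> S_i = 1.62*0.23^i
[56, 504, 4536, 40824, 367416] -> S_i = 56*9^i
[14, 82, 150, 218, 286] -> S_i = 14 + 68*i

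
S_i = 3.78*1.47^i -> [3.78, 5.56, 8.17, 12.01, 17.65]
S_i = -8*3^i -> [-8, -24, -72, -216, -648]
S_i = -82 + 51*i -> [-82, -31, 20, 71, 122]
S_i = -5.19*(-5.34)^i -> [-5.19, 27.71, -148.0, 790.3, -4220.19]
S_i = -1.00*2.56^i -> [-1.0, -2.56, -6.55, -16.78, -42.95]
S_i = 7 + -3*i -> [7, 4, 1, -2, -5]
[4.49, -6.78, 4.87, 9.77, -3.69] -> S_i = Random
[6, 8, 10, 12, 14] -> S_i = 6 + 2*i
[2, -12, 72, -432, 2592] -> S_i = 2*-6^i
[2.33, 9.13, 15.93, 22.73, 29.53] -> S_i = 2.33 + 6.80*i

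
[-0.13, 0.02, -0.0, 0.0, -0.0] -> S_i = -0.13*(-0.18)^i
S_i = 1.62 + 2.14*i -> [1.62, 3.76, 5.9, 8.04, 10.18]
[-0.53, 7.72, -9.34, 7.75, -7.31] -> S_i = Random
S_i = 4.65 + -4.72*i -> [4.65, -0.07, -4.79, -9.51, -14.23]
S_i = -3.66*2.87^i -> [-3.66, -10.5, -30.15, -86.52, -248.32]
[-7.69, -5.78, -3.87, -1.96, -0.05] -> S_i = -7.69 + 1.91*i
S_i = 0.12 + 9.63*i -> [0.12, 9.75, 19.38, 29.01, 38.64]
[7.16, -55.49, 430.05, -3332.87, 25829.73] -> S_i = 7.16*(-7.75)^i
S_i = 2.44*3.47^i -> [2.44, 8.47, 29.38, 101.95, 353.76]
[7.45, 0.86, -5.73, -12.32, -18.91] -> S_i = 7.45 + -6.59*i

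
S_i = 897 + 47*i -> [897, 944, 991, 1038, 1085]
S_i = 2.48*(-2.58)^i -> [2.48, -6.4, 16.51, -42.59, 109.88]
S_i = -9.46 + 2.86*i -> [-9.46, -6.6, -3.74, -0.88, 1.98]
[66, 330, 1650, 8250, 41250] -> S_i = 66*5^i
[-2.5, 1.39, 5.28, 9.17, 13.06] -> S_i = -2.50 + 3.89*i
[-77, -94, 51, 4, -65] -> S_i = Random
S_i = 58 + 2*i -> [58, 60, 62, 64, 66]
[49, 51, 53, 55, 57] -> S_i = 49 + 2*i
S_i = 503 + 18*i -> [503, 521, 539, 557, 575]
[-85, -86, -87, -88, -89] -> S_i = -85 + -1*i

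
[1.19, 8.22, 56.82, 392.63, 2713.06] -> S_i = 1.19*6.91^i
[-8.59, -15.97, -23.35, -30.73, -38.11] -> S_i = -8.59 + -7.38*i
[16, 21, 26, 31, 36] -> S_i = 16 + 5*i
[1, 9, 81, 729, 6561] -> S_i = 1*9^i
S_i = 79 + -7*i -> [79, 72, 65, 58, 51]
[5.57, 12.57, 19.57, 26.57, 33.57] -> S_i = 5.57 + 7.00*i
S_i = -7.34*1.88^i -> [-7.34, -13.8, -25.94, -48.77, -91.69]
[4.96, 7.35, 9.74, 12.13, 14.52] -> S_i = 4.96 + 2.39*i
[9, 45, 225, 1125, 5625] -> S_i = 9*5^i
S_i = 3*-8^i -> [3, -24, 192, -1536, 12288]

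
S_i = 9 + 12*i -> [9, 21, 33, 45, 57]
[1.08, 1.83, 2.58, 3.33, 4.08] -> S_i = 1.08 + 0.75*i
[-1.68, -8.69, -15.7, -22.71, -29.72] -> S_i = -1.68 + -7.01*i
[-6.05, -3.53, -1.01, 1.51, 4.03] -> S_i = -6.05 + 2.52*i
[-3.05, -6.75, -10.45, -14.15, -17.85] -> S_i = -3.05 + -3.70*i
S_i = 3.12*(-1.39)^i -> [3.12, -4.34, 6.03, -8.38, 11.65]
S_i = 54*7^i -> [54, 378, 2646, 18522, 129654]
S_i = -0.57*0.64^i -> [-0.57, -0.36, -0.23, -0.15, -0.1]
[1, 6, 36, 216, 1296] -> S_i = 1*6^i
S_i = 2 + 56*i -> [2, 58, 114, 170, 226]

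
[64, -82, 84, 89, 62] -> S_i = Random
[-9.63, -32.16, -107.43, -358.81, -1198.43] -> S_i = -9.63*3.34^i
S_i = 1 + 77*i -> [1, 78, 155, 232, 309]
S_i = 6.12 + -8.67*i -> [6.12, -2.55, -11.22, -19.89, -28.56]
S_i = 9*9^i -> [9, 81, 729, 6561, 59049]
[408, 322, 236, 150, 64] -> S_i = 408 + -86*i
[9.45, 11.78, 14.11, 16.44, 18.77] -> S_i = 9.45 + 2.33*i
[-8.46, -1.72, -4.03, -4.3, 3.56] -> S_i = Random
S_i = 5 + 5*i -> [5, 10, 15, 20, 25]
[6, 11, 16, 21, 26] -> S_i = 6 + 5*i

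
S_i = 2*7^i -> [2, 14, 98, 686, 4802]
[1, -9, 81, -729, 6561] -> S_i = 1*-9^i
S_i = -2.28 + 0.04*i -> [-2.28, -2.24, -2.2, -2.16, -2.12]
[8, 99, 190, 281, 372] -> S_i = 8 + 91*i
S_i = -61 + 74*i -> [-61, 13, 87, 161, 235]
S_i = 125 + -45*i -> [125, 80, 35, -10, -55]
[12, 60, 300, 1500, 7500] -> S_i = 12*5^i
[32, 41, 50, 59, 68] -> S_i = 32 + 9*i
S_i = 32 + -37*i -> [32, -5, -42, -79, -116]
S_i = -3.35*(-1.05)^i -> [-3.35, 3.52, -3.69, 3.88, -4.07]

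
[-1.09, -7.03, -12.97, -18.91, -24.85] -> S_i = -1.09 + -5.94*i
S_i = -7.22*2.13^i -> [-7.22, -15.38, -32.76, -69.77, -148.61]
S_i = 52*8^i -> [52, 416, 3328, 26624, 212992]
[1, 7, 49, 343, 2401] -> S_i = 1*7^i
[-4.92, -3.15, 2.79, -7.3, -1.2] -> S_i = Random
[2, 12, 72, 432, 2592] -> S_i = 2*6^i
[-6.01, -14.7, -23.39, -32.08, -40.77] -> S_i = -6.01 + -8.69*i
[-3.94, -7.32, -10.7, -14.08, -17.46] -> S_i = -3.94 + -3.38*i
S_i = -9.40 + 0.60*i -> [-9.4, -8.8, -8.2, -7.6, -7.0]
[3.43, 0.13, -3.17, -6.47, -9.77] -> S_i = 3.43 + -3.30*i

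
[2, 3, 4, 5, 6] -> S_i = 2 + 1*i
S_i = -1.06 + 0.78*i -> [-1.06, -0.28, 0.5, 1.28, 2.06]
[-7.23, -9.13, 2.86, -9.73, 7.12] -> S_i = Random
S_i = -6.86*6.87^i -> [-6.86, -47.13, -323.77, -2224.3, -15280.97]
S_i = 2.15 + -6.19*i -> [2.15, -4.04, -10.23, -16.42, -22.61]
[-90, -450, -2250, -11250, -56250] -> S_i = -90*5^i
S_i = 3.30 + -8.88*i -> [3.3, -5.58, -14.46, -23.34, -32.22]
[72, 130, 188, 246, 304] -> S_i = 72 + 58*i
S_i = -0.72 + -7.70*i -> [-0.72, -8.42, -16.12, -23.82, -31.52]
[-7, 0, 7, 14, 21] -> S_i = -7 + 7*i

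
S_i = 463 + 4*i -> [463, 467, 471, 475, 479]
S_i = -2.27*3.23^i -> [-2.27, -7.33, -23.68, -76.5, -247.08]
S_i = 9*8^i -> [9, 72, 576, 4608, 36864]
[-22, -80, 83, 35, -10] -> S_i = Random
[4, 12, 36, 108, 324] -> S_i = 4*3^i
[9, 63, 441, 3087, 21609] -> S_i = 9*7^i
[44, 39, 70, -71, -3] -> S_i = Random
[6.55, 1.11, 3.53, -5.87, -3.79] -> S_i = Random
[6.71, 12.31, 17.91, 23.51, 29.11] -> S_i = 6.71 + 5.60*i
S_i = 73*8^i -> [73, 584, 4672, 37376, 299008]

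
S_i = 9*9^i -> [9, 81, 729, 6561, 59049]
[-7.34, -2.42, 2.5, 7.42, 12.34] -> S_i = -7.34 + 4.92*i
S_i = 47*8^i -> [47, 376, 3008, 24064, 192512]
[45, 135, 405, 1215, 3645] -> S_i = 45*3^i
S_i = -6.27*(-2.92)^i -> [-6.27, 18.31, -53.46, 156.1, -455.83]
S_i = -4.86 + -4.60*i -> [-4.86, -9.46, -14.06, -18.66, -23.26]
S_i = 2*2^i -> [2, 4, 8, 16, 32]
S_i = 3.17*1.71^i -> [3.17, 5.42, 9.27, 15.85, 27.1]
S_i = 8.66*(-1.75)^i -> [8.66, -15.16, 26.52, -46.41, 81.22]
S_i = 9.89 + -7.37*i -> [9.89, 2.52, -4.85, -12.22, -19.59]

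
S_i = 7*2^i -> [7, 14, 28, 56, 112]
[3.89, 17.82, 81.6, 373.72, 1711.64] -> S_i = 3.89*4.58^i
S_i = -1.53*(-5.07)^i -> [-1.53, 7.76, -39.33, 199.4, -1010.94]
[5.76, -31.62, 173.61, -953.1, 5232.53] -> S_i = 5.76*(-5.49)^i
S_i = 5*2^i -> [5, 10, 20, 40, 80]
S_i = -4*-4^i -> [-4, 16, -64, 256, -1024]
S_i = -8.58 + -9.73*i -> [-8.58, -18.31, -28.04, -37.77, -47.5]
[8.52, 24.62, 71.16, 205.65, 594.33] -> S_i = 8.52*2.89^i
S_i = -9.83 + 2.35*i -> [-9.83, -7.48, -5.13, -2.78, -0.43]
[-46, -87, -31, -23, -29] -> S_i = Random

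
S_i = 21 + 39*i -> [21, 60, 99, 138, 177]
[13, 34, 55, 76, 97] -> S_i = 13 + 21*i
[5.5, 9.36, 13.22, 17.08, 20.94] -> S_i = 5.50 + 3.86*i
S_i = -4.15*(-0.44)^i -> [-4.15, 1.83, -0.8, 0.35, -0.16]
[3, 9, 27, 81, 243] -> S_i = 3*3^i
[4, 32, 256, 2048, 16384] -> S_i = 4*8^i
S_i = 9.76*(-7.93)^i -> [9.76, -77.4, 613.76, -4867.09, 38596.02]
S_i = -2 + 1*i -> [-2, -1, 0, 1, 2]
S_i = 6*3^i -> [6, 18, 54, 162, 486]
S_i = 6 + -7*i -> [6, -1, -8, -15, -22]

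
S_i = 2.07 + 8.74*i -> [2.07, 10.81, 19.55, 28.29, 37.03]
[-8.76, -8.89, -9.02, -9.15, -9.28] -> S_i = -8.76 + -0.13*i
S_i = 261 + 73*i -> [261, 334, 407, 480, 553]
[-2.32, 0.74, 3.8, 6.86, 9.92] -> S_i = -2.32 + 3.06*i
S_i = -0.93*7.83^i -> [-0.93, -7.28, -57.02, -446.45, -3495.67]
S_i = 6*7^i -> [6, 42, 294, 2058, 14406]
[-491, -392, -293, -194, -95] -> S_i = -491 + 99*i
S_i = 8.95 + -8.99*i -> [8.95, -0.04, -9.03, -18.02, -27.01]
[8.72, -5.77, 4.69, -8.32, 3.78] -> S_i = Random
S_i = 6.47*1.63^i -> [6.47, 10.55, 17.19, 28.02, 45.67]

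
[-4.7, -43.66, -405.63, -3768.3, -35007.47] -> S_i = -4.70*9.29^i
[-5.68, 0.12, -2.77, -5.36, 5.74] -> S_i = Random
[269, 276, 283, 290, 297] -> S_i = 269 + 7*i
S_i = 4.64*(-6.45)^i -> [4.64, -29.93, 193.04, -1245.08, 8030.76]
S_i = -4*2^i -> [-4, -8, -16, -32, -64]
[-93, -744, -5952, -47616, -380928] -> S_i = -93*8^i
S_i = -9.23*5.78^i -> [-9.23, -53.35, -308.36, -1782.32, -10301.8]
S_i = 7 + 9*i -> [7, 16, 25, 34, 43]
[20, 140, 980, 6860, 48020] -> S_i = 20*7^i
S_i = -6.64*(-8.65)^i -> [-6.64, 57.44, -496.82, 4297.51, -37173.42]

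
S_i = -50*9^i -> [-50, -450, -4050, -36450, -328050]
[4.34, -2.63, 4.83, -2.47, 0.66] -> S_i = Random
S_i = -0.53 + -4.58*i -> [-0.53, -5.11, -9.69, -14.27, -18.85]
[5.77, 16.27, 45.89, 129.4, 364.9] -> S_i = 5.77*2.82^i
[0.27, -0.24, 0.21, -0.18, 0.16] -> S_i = 0.27*(-0.88)^i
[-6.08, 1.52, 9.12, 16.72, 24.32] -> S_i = -6.08 + 7.60*i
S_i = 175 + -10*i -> [175, 165, 155, 145, 135]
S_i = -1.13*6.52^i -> [-1.13, -7.37, -48.04, -313.2, -2042.06]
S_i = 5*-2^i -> [5, -10, 20, -40, 80]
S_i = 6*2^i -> [6, 12, 24, 48, 96]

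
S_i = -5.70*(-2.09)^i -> [-5.7, 11.91, -24.9, 52.04, -108.76]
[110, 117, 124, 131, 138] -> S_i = 110 + 7*i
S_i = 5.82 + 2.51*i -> [5.82, 8.33, 10.84, 13.35, 15.86]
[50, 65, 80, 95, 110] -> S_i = 50 + 15*i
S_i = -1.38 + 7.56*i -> [-1.38, 6.18, 13.74, 21.3, 28.86]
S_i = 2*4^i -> [2, 8, 32, 128, 512]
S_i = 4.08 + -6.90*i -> [4.08, -2.82, -9.72, -16.62, -23.52]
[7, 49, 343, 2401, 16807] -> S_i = 7*7^i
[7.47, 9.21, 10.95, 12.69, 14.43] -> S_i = 7.47 + 1.74*i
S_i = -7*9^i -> [-7, -63, -567, -5103, -45927]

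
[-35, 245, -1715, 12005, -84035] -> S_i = -35*-7^i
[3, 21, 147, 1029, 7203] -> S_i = 3*7^i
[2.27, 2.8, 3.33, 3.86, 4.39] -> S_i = 2.27 + 0.53*i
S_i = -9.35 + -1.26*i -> [-9.35, -10.61, -11.87, -13.13, -14.39]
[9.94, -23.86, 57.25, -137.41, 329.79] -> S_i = 9.94*(-2.40)^i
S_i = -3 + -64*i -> [-3, -67, -131, -195, -259]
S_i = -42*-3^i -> [-42, 126, -378, 1134, -3402]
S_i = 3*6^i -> [3, 18, 108, 648, 3888]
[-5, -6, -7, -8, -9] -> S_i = -5 + -1*i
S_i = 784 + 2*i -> [784, 786, 788, 790, 792]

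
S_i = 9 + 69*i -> [9, 78, 147, 216, 285]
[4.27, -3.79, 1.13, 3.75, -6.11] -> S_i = Random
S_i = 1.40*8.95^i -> [1.4, 12.53, 112.14, 1003.68, 8982.97]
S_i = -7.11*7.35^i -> [-7.11, -52.26, -384.1, -2823.13, -20750.04]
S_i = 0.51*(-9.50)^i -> [0.51, -4.84, 46.03, -437.26, 4153.98]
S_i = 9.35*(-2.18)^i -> [9.35, -20.38, 44.43, -96.87, 211.17]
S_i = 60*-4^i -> [60, -240, 960, -3840, 15360]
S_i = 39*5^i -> [39, 195, 975, 4875, 24375]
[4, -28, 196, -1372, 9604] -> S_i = 4*-7^i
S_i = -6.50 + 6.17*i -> [-6.5, -0.33, 5.84, 12.01, 18.18]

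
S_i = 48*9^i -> [48, 432, 3888, 34992, 314928]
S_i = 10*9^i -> [10, 90, 810, 7290, 65610]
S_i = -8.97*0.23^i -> [-8.97, -2.06, -0.47, -0.11, -0.03]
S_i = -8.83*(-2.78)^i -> [-8.83, 24.55, -68.24, 189.71, -527.4]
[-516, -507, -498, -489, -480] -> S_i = -516 + 9*i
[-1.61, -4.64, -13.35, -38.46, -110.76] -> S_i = -1.61*2.88^i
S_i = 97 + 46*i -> [97, 143, 189, 235, 281]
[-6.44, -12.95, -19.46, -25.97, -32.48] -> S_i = -6.44 + -6.51*i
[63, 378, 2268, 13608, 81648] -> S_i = 63*6^i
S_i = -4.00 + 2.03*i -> [-4.0, -1.97, 0.06, 2.09, 4.12]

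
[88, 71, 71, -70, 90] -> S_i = Random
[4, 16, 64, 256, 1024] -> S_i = 4*4^i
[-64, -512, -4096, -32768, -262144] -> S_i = -64*8^i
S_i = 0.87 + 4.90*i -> [0.87, 5.77, 10.67, 15.57, 20.47]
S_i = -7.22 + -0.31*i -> [-7.22, -7.53, -7.84, -8.15, -8.46]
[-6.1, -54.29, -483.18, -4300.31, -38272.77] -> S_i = -6.10*8.90^i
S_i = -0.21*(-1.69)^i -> [-0.21, 0.35, -0.6, 1.01, -1.71]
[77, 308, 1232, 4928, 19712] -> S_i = 77*4^i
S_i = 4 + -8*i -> [4, -4, -12, -20, -28]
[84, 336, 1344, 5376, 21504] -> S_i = 84*4^i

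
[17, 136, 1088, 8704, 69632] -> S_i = 17*8^i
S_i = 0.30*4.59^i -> [0.3, 1.38, 6.32, 29.01, 133.16]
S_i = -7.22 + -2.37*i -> [-7.22, -9.59, -11.96, -14.33, -16.7]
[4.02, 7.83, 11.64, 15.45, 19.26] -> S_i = 4.02 + 3.81*i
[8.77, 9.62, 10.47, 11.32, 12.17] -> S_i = 8.77 + 0.85*i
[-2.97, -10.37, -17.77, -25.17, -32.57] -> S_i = -2.97 + -7.40*i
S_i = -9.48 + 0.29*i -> [-9.48, -9.19, -8.9, -8.61, -8.32]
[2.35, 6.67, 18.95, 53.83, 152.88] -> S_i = 2.35*2.84^i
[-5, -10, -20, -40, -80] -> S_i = -5*2^i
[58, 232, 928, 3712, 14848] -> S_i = 58*4^i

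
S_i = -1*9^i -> [-1, -9, -81, -729, -6561]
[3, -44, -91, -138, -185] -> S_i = 3 + -47*i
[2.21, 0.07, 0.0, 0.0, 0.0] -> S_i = 2.21*0.03^i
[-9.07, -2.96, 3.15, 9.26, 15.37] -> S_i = -9.07 + 6.11*i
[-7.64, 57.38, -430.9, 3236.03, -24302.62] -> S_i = -7.64*(-7.51)^i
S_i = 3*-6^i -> [3, -18, 108, -648, 3888]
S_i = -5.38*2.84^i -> [-5.38, -15.28, -43.39, -123.24, -349.99]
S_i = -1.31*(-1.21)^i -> [-1.31, 1.59, -1.92, 2.32, -2.81]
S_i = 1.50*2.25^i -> [1.5, 3.38, 7.59, 17.09, 38.44]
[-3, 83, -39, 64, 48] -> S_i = Random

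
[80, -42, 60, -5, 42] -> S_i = Random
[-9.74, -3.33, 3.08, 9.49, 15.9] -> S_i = -9.74 + 6.41*i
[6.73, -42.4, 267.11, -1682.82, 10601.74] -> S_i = 6.73*(-6.30)^i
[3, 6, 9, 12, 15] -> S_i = 3 + 3*i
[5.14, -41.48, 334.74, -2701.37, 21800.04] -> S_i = 5.14*(-8.07)^i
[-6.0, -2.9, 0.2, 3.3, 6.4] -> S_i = -6.00 + 3.10*i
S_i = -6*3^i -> [-6, -18, -54, -162, -486]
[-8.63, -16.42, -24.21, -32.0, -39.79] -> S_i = -8.63 + -7.79*i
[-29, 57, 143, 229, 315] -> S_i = -29 + 86*i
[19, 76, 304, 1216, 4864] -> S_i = 19*4^i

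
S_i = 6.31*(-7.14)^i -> [6.31, -45.05, 321.68, -2296.8, 16399.18]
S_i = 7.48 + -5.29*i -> [7.48, 2.19, -3.1, -8.39, -13.68]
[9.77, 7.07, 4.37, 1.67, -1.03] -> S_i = 9.77 + -2.70*i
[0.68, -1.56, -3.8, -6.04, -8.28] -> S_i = 0.68 + -2.24*i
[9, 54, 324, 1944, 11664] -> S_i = 9*6^i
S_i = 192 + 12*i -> [192, 204, 216, 228, 240]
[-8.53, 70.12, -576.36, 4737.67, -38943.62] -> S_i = -8.53*(-8.22)^i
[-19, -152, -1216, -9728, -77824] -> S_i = -19*8^i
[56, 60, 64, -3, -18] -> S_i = Random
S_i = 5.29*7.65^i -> [5.29, 40.47, 309.58, 2368.32, 18117.63]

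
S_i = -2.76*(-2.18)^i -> [-2.76, 6.02, -13.12, 28.59, -62.34]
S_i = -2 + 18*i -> [-2, 16, 34, 52, 70]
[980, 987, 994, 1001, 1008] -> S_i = 980 + 7*i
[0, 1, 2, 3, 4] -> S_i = 0 + 1*i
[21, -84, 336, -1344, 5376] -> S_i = 21*-4^i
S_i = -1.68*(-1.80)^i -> [-1.68, 3.02, -5.44, 9.8, -17.64]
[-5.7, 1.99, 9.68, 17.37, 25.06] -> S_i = -5.70 + 7.69*i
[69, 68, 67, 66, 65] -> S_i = 69 + -1*i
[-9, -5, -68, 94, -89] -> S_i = Random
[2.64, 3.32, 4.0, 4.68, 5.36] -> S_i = 2.64 + 0.68*i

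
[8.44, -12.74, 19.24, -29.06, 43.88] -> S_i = 8.44*(-1.51)^i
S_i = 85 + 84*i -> [85, 169, 253, 337, 421]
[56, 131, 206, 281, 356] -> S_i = 56 + 75*i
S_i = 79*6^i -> [79, 474, 2844, 17064, 102384]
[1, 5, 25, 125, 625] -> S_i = 1*5^i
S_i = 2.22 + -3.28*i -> [2.22, -1.06, -4.34, -7.62, -10.9]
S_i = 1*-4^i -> [1, -4, 16, -64, 256]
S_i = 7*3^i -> [7, 21, 63, 189, 567]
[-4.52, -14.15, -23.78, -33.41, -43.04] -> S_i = -4.52 + -9.63*i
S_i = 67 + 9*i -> [67, 76, 85, 94, 103]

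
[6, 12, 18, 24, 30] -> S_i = 6 + 6*i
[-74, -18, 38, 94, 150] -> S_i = -74 + 56*i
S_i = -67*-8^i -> [-67, 536, -4288, 34304, -274432]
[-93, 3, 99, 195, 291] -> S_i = -93 + 96*i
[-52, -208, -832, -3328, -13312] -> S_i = -52*4^i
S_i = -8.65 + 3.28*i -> [-8.65, -5.37, -2.09, 1.19, 4.47]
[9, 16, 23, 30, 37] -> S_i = 9 + 7*i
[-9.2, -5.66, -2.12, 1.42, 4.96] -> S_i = -9.20 + 3.54*i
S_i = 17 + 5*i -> [17, 22, 27, 32, 37]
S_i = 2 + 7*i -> [2, 9, 16, 23, 30]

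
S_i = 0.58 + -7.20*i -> [0.58, -6.62, -13.82, -21.02, -28.22]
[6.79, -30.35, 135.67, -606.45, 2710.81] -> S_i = 6.79*(-4.47)^i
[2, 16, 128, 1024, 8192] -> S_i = 2*8^i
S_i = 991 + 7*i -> [991, 998, 1005, 1012, 1019]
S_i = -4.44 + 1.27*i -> [-4.44, -3.17, -1.9, -0.63, 0.64]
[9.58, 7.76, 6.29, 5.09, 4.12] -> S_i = 9.58*0.81^i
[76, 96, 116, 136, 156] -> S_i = 76 + 20*i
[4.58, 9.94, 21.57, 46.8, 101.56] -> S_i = 4.58*2.17^i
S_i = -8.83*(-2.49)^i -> [-8.83, 21.99, -54.75, 136.32, -339.44]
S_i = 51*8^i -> [51, 408, 3264, 26112, 208896]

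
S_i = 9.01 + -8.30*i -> [9.01, 0.71, -7.59, -15.89, -24.19]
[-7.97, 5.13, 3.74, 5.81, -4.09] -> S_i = Random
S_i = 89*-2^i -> [89, -178, 356, -712, 1424]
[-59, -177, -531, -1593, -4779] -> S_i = -59*3^i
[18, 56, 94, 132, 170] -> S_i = 18 + 38*i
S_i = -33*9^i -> [-33, -297, -2673, -24057, -216513]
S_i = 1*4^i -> [1, 4, 16, 64, 256]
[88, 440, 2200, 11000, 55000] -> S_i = 88*5^i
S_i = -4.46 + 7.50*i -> [-4.46, 3.04, 10.54, 18.04, 25.54]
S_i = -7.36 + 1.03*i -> [-7.36, -6.33, -5.3, -4.27, -3.24]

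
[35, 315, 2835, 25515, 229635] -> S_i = 35*9^i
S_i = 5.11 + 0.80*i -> [5.11, 5.91, 6.71, 7.51, 8.31]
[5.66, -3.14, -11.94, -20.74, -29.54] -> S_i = 5.66 + -8.80*i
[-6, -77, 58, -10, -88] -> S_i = Random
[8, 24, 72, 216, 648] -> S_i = 8*3^i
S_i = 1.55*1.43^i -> [1.55, 2.22, 3.17, 4.53, 6.48]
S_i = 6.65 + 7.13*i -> [6.65, 13.78, 20.91, 28.04, 35.17]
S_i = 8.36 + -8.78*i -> [8.36, -0.42, -9.2, -17.98, -26.76]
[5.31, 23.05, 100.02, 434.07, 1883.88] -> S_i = 5.31*4.34^i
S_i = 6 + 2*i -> [6, 8, 10, 12, 14]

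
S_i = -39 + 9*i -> [-39, -30, -21, -12, -3]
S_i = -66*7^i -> [-66, -462, -3234, -22638, -158466]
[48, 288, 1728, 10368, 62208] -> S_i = 48*6^i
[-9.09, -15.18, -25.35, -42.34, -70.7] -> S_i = -9.09*1.67^i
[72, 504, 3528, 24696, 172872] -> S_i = 72*7^i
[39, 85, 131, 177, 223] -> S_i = 39 + 46*i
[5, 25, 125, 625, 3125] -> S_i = 5*5^i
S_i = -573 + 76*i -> [-573, -497, -421, -345, -269]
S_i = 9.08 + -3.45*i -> [9.08, 5.63, 2.18, -1.27, -4.72]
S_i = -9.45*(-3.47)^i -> [-9.45, 32.79, -113.79, 394.84, -1370.09]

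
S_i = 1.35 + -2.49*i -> [1.35, -1.14, -3.63, -6.12, -8.61]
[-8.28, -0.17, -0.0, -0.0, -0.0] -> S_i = -8.28*0.02^i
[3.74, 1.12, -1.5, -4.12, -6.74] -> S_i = 3.74 + -2.62*i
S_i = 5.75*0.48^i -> [5.75, 2.76, 1.32, 0.64, 0.31]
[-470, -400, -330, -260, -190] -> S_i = -470 + 70*i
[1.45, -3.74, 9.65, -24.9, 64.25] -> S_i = 1.45*(-2.58)^i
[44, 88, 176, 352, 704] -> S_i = 44*2^i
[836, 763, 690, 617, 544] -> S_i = 836 + -73*i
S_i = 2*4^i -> [2, 8, 32, 128, 512]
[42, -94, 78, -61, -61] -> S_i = Random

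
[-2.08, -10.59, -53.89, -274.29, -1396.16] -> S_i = -2.08*5.09^i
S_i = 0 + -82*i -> [0, -82, -164, -246, -328]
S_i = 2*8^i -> [2, 16, 128, 1024, 8192]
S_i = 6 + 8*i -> [6, 14, 22, 30, 38]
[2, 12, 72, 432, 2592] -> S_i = 2*6^i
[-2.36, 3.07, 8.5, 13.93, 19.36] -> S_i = -2.36 + 5.43*i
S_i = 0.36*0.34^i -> [0.36, 0.12, 0.04, 0.01, 0.0]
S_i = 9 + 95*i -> [9, 104, 199, 294, 389]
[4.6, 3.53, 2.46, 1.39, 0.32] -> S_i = 4.60 + -1.07*i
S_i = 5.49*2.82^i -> [5.49, 15.48, 43.66, 123.12, 347.19]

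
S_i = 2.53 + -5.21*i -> [2.53, -2.68, -7.89, -13.1, -18.31]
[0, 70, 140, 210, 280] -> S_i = 0 + 70*i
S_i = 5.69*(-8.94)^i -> [5.69, -50.87, 454.77, -4065.6, 36346.48]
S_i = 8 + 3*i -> [8, 11, 14, 17, 20]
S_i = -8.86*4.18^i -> [-8.86, -37.03, -154.81, -647.09, -2704.82]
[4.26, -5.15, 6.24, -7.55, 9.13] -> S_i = 4.26*(-1.21)^i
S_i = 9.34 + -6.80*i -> [9.34, 2.54, -4.26, -11.06, -17.86]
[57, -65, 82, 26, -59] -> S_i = Random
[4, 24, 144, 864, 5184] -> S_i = 4*6^i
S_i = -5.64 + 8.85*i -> [-5.64, 3.21, 12.06, 20.91, 29.76]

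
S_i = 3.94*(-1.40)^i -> [3.94, -5.52, 7.72, -10.81, 15.14]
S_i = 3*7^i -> [3, 21, 147, 1029, 7203]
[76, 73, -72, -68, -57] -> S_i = Random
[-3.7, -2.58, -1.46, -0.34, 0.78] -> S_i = -3.70 + 1.12*i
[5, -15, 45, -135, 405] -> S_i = 5*-3^i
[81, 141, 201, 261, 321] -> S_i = 81 + 60*i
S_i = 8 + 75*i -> [8, 83, 158, 233, 308]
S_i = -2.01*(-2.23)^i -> [-2.01, 4.48, -10.0, 22.29, -49.71]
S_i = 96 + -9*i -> [96, 87, 78, 69, 60]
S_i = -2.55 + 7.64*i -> [-2.55, 5.09, 12.73, 20.37, 28.01]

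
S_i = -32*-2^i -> [-32, 64, -128, 256, -512]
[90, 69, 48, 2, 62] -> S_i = Random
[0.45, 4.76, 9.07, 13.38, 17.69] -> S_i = 0.45 + 4.31*i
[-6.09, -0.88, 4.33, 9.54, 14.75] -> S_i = -6.09 + 5.21*i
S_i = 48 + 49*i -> [48, 97, 146, 195, 244]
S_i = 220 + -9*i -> [220, 211, 202, 193, 184]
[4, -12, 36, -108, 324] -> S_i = 4*-3^i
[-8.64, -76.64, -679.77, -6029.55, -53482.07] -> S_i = -8.64*8.87^i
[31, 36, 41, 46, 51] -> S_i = 31 + 5*i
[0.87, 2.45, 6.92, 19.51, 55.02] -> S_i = 0.87*2.82^i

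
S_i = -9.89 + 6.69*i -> [-9.89, -3.2, 3.49, 10.18, 16.87]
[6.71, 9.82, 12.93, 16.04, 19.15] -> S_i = 6.71 + 3.11*i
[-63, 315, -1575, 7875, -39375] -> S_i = -63*-5^i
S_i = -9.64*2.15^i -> [-9.64, -20.73, -44.56, -95.81, -205.98]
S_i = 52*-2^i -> [52, -104, 208, -416, 832]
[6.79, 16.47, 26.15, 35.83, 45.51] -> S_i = 6.79 + 9.68*i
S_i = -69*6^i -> [-69, -414, -2484, -14904, -89424]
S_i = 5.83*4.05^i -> [5.83, 23.61, 95.63, 387.29, 1568.51]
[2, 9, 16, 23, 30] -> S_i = 2 + 7*i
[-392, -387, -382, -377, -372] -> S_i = -392 + 5*i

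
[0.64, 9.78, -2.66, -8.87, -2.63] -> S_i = Random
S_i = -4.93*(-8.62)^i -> [-4.93, 42.5, -366.32, 3157.68, -27219.24]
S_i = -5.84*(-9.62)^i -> [-5.84, 56.18, -540.46, 5199.22, -50016.48]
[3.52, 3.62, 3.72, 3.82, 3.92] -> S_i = 3.52 + 0.10*i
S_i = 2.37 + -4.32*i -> [2.37, -1.95, -6.27, -10.59, -14.91]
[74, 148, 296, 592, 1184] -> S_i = 74*2^i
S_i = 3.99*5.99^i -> [3.99, 23.9, 143.16, 857.54, 5136.65]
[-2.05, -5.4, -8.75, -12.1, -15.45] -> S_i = -2.05 + -3.35*i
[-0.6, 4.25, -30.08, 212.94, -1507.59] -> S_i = -0.60*(-7.08)^i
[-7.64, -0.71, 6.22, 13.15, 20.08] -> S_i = -7.64 + 6.93*i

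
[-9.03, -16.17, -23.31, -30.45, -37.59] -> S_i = -9.03 + -7.14*i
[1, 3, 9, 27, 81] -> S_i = 1*3^i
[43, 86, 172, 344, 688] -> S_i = 43*2^i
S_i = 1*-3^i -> [1, -3, 9, -27, 81]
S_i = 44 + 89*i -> [44, 133, 222, 311, 400]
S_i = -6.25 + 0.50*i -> [-6.25, -5.75, -5.25, -4.75, -4.25]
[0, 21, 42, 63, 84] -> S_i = 0 + 21*i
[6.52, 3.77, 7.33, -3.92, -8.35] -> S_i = Random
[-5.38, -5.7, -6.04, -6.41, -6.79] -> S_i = -5.38*1.06^i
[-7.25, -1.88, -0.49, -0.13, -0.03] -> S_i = -7.25*0.26^i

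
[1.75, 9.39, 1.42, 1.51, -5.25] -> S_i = Random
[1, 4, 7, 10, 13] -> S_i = 1 + 3*i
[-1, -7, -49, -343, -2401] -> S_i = -1*7^i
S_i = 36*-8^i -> [36, -288, 2304, -18432, 147456]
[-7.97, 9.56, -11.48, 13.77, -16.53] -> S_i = -7.97*(-1.20)^i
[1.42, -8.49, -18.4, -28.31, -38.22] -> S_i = 1.42 + -9.91*i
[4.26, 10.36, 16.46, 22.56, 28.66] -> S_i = 4.26 + 6.10*i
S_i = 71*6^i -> [71, 426, 2556, 15336, 92016]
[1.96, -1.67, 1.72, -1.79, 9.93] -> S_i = Random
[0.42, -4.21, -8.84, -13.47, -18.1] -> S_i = 0.42 + -4.63*i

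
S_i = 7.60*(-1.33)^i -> [7.6, -10.11, 13.44, -17.88, 23.78]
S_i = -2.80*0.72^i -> [-2.8, -2.02, -1.45, -1.05, -0.75]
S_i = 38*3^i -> [38, 114, 342, 1026, 3078]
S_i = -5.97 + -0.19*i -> [-5.97, -6.16, -6.35, -6.54, -6.73]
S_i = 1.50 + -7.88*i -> [1.5, -6.38, -14.26, -22.14, -30.02]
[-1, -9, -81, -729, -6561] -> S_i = -1*9^i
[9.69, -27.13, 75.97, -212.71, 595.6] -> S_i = 9.69*(-2.80)^i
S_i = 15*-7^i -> [15, -105, 735, -5145, 36015]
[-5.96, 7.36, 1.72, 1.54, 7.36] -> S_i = Random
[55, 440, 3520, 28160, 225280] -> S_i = 55*8^i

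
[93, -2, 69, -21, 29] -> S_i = Random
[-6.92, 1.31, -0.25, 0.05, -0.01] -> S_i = -6.92*(-0.19)^i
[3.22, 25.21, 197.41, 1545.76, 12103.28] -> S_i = 3.22*7.83^i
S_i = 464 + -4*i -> [464, 460, 456, 452, 448]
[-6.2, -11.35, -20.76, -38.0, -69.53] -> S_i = -6.20*1.83^i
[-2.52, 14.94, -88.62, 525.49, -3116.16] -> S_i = -2.52*(-5.93)^i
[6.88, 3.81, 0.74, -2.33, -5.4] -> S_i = 6.88 + -3.07*i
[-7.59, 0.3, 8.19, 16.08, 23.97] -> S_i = -7.59 + 7.89*i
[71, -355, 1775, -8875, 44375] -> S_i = 71*-5^i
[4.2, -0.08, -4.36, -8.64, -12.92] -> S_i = 4.20 + -4.28*i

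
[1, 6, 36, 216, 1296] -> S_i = 1*6^i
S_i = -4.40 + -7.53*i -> [-4.4, -11.93, -19.46, -26.99, -34.52]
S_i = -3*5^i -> [-3, -15, -75, -375, -1875]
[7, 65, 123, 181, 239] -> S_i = 7 + 58*i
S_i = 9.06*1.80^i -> [9.06, 16.31, 29.35, 52.84, 95.11]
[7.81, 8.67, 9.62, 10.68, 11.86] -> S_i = 7.81*1.11^i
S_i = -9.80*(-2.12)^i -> [-9.8, 20.78, -44.05, 93.38, -197.96]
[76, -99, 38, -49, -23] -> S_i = Random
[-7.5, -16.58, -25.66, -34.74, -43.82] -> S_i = -7.50 + -9.08*i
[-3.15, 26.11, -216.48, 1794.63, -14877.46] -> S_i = -3.15*(-8.29)^i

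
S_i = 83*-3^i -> [83, -249, 747, -2241, 6723]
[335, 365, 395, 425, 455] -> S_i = 335 + 30*i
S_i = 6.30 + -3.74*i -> [6.3, 2.56, -1.18, -4.92, -8.66]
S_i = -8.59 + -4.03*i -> [-8.59, -12.62, -16.65, -20.68, -24.71]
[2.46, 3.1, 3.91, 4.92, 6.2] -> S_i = 2.46*1.26^i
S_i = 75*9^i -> [75, 675, 6075, 54675, 492075]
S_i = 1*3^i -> [1, 3, 9, 27, 81]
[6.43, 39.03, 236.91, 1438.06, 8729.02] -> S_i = 6.43*6.07^i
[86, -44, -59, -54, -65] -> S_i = Random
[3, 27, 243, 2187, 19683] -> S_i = 3*9^i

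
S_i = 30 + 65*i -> [30, 95, 160, 225, 290]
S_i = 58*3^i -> [58, 174, 522, 1566, 4698]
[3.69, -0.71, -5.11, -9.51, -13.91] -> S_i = 3.69 + -4.40*i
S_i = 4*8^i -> [4, 32, 256, 2048, 16384]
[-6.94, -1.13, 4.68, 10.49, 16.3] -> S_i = -6.94 + 5.81*i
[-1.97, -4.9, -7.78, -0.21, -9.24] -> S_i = Random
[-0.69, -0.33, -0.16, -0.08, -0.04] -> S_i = -0.69*0.48^i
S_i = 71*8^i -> [71, 568, 4544, 36352, 290816]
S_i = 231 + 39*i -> [231, 270, 309, 348, 387]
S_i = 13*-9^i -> [13, -117, 1053, -9477, 85293]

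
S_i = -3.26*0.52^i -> [-3.26, -1.7, -0.88, -0.46, -0.24]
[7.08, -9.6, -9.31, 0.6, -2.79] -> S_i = Random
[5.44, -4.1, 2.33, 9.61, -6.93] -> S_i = Random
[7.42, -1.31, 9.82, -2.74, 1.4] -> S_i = Random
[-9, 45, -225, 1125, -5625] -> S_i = -9*-5^i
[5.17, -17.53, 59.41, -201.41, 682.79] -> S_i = 5.17*(-3.39)^i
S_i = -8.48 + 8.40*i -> [-8.48, -0.08, 8.32, 16.72, 25.12]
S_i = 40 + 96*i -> [40, 136, 232, 328, 424]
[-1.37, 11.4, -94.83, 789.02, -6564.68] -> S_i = -1.37*(-8.32)^i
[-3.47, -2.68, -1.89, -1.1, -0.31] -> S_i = -3.47 + 0.79*i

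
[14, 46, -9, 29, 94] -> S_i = Random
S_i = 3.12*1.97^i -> [3.12, 6.15, 12.11, 23.85, 46.99]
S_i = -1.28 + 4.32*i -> [-1.28, 3.04, 7.36, 11.68, 16.0]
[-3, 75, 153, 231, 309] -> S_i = -3 + 78*i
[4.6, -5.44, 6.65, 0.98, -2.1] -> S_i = Random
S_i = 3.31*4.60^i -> [3.31, 15.23, 70.04, 322.18, 1482.04]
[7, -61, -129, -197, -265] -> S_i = 7 + -68*i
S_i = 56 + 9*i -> [56, 65, 74, 83, 92]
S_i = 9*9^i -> [9, 81, 729, 6561, 59049]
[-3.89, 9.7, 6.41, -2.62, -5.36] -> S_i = Random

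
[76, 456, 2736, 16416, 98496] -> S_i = 76*6^i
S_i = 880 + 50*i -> [880, 930, 980, 1030, 1080]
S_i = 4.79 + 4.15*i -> [4.79, 8.94, 13.09, 17.24, 21.39]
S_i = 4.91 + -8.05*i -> [4.91, -3.14, -11.19, -19.24, -27.29]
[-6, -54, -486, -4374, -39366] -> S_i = -6*9^i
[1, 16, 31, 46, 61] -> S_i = 1 + 15*i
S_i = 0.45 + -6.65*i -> [0.45, -6.2, -12.85, -19.5, -26.15]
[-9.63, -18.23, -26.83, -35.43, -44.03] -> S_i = -9.63 + -8.60*i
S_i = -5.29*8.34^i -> [-5.29, -44.12, -367.95, -3068.7, -25592.92]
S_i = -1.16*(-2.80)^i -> [-1.16, 3.25, -9.09, 25.46, -71.3]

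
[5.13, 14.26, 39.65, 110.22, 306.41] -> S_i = 5.13*2.78^i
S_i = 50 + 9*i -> [50, 59, 68, 77, 86]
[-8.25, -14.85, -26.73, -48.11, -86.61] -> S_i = -8.25*1.80^i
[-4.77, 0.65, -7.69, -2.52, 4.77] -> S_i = Random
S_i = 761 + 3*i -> [761, 764, 767, 770, 773]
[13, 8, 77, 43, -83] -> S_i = Random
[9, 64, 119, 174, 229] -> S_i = 9 + 55*i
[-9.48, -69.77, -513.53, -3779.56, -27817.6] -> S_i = -9.48*7.36^i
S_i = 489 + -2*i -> [489, 487, 485, 483, 481]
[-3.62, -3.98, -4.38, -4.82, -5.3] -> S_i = -3.62*1.10^i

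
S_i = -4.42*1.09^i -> [-4.42, -4.82, -5.25, -5.72, -6.24]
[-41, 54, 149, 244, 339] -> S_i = -41 + 95*i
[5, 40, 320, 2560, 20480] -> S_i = 5*8^i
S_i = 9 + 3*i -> [9, 12, 15, 18, 21]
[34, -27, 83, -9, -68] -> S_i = Random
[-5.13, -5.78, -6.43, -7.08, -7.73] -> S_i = -5.13 + -0.65*i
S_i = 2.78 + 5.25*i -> [2.78, 8.03, 13.28, 18.53, 23.78]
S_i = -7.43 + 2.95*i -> [-7.43, -4.48, -1.53, 1.42, 4.37]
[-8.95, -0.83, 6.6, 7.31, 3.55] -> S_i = Random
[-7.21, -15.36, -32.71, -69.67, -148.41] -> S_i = -7.21*2.13^i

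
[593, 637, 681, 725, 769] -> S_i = 593 + 44*i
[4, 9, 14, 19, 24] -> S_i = 4 + 5*i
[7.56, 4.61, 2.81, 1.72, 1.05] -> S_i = 7.56*0.61^i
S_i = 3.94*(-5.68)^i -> [3.94, -22.38, 127.11, -722.01, 4101.0]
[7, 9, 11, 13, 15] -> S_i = 7 + 2*i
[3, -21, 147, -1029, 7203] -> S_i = 3*-7^i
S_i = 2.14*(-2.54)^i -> [2.14, -5.44, 13.81, -35.07, 89.07]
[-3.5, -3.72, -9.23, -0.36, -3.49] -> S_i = Random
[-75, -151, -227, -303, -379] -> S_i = -75 + -76*i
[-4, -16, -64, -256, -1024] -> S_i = -4*4^i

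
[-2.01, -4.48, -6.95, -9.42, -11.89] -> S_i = -2.01 + -2.47*i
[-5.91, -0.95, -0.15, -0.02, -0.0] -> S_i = -5.91*0.16^i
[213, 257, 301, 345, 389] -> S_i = 213 + 44*i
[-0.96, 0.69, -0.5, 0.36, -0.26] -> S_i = -0.96*(-0.72)^i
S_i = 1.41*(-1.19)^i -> [1.41, -1.68, 2.0, -2.38, 2.83]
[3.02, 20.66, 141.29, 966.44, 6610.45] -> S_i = 3.02*6.84^i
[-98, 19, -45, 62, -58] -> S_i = Random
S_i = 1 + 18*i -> [1, 19, 37, 55, 73]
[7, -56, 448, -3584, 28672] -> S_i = 7*-8^i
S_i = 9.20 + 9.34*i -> [9.2, 18.54, 27.88, 37.22, 46.56]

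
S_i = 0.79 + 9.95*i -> [0.79, 10.74, 20.69, 30.64, 40.59]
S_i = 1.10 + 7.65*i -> [1.1, 8.75, 16.4, 24.05, 31.7]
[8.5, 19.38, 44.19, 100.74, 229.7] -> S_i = 8.50*2.28^i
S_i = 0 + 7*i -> [0, 7, 14, 21, 28]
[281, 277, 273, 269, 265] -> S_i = 281 + -4*i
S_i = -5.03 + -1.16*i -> [-5.03, -6.19, -7.35, -8.51, -9.67]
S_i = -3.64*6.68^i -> [-3.64, -24.32, -162.43, -1085.0, -7247.82]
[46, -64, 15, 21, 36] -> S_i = Random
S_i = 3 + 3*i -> [3, 6, 9, 12, 15]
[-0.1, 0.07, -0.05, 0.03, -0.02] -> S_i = -0.10*(-0.68)^i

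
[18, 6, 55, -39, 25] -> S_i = Random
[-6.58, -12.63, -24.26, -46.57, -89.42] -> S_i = -6.58*1.92^i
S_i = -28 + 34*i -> [-28, 6, 40, 74, 108]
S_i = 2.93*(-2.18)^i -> [2.93, -6.39, 13.92, -30.36, 66.17]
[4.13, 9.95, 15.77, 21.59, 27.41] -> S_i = 4.13 + 5.82*i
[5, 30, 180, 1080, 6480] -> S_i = 5*6^i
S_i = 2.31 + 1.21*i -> [2.31, 3.52, 4.73, 5.94, 7.15]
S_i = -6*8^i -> [-6, -48, -384, -3072, -24576]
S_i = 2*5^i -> [2, 10, 50, 250, 1250]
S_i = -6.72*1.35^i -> [-6.72, -9.07, -12.25, -16.53, -22.32]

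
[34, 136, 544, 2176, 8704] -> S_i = 34*4^i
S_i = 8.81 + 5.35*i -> [8.81, 14.16, 19.51, 24.86, 30.21]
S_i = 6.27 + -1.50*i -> [6.27, 4.77, 3.27, 1.77, 0.27]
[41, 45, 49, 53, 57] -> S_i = 41 + 4*i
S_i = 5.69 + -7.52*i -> [5.69, -1.83, -9.35, -16.87, -24.39]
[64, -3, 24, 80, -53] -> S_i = Random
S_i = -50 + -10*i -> [-50, -60, -70, -80, -90]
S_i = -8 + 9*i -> [-8, 1, 10, 19, 28]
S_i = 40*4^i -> [40, 160, 640, 2560, 10240]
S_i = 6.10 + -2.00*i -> [6.1, 4.1, 2.1, 0.1, -1.9]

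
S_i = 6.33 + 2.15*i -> [6.33, 8.48, 10.63, 12.78, 14.93]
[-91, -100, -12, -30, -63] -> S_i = Random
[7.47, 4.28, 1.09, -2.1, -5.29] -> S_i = 7.47 + -3.19*i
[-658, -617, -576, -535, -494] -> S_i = -658 + 41*i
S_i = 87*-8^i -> [87, -696, 5568, -44544, 356352]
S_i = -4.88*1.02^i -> [-4.88, -4.98, -5.08, -5.18, -5.28]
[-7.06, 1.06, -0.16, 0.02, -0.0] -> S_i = -7.06*(-0.15)^i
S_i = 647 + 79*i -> [647, 726, 805, 884, 963]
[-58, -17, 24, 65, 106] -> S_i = -58 + 41*i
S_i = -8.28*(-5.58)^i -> [-8.28, 46.2, -257.81, 1438.58, -8027.26]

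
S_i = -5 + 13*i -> [-5, 8, 21, 34, 47]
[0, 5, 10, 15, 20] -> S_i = 0 + 5*i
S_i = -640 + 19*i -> [-640, -621, -602, -583, -564]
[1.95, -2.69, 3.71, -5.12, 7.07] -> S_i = 1.95*(-1.38)^i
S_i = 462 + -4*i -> [462, 458, 454, 450, 446]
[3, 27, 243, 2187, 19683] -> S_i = 3*9^i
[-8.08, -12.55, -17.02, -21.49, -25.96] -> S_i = -8.08 + -4.47*i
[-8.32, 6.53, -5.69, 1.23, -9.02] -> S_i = Random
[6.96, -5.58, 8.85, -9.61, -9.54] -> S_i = Random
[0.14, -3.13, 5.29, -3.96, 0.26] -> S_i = Random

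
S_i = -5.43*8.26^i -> [-5.43, -44.85, -370.48, -3060.13, -25276.68]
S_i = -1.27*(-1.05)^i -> [-1.27, 1.33, -1.4, 1.47, -1.54]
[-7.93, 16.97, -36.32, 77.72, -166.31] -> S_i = -7.93*(-2.14)^i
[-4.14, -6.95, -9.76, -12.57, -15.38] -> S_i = -4.14 + -2.81*i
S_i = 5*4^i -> [5, 20, 80, 320, 1280]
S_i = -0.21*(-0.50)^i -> [-0.21, 0.1, -0.05, 0.03, -0.01]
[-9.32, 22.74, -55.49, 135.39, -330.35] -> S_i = -9.32*(-2.44)^i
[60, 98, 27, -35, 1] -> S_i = Random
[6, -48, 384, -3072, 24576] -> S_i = 6*-8^i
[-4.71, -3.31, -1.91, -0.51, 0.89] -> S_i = -4.71 + 1.40*i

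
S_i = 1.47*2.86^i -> [1.47, 4.2, 12.02, 34.39, 98.35]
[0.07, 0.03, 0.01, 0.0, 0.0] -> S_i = 0.07*0.38^i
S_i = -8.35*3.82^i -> [-8.35, -31.9, -121.85, -465.45, -1778.03]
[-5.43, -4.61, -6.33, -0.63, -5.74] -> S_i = Random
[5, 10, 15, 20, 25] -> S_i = 5 + 5*i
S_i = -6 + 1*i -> [-6, -5, -4, -3, -2]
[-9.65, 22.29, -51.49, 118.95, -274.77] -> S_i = -9.65*(-2.31)^i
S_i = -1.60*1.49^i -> [-1.6, -2.38, -3.55, -5.29, -7.89]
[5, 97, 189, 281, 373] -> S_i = 5 + 92*i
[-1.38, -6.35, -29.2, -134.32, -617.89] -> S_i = -1.38*4.60^i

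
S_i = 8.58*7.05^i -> [8.58, 60.49, 426.45, 3006.45, 21195.5]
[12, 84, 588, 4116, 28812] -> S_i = 12*7^i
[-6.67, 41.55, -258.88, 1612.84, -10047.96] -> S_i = -6.67*(-6.23)^i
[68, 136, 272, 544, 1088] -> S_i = 68*2^i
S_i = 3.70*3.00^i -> [3.7, 11.1, 33.3, 99.9, 299.7]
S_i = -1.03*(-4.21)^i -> [-1.03, 4.34, -18.26, 76.86, -323.57]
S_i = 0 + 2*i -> [0, 2, 4, 6, 8]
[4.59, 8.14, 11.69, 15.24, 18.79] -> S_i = 4.59 + 3.55*i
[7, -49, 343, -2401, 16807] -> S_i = 7*-7^i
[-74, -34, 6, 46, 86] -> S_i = -74 + 40*i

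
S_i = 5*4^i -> [5, 20, 80, 320, 1280]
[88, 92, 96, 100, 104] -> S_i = 88 + 4*i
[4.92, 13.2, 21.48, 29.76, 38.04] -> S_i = 4.92 + 8.28*i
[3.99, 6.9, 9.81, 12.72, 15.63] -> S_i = 3.99 + 2.91*i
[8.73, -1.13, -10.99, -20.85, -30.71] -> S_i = 8.73 + -9.86*i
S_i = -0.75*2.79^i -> [-0.75, -2.09, -5.84, -16.29, -45.44]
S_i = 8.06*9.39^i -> [8.06, 75.68, 710.67, 6673.16, 62661.01]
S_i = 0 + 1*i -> [0, 1, 2, 3, 4]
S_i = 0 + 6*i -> [0, 6, 12, 18, 24]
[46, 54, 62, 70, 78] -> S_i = 46 + 8*i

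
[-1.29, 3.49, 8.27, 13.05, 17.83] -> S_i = -1.29 + 4.78*i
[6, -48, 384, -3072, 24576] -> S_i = 6*-8^i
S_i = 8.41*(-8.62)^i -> [8.41, -72.49, 624.9, -5386.64, 46432.82]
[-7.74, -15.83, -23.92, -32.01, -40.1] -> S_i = -7.74 + -8.09*i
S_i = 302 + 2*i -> [302, 304, 306, 308, 310]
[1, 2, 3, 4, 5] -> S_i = 1 + 1*i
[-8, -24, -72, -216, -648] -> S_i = -8*3^i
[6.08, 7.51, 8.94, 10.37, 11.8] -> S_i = 6.08 + 1.43*i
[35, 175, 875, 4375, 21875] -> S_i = 35*5^i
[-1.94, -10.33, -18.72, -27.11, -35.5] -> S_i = -1.94 + -8.39*i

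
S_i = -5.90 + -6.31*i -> [-5.9, -12.21, -18.52, -24.83, -31.14]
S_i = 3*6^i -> [3, 18, 108, 648, 3888]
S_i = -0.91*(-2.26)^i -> [-0.91, 2.06, -4.65, 10.5, -23.74]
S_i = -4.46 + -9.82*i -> [-4.46, -14.28, -24.1, -33.92, -43.74]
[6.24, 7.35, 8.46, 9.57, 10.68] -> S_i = 6.24 + 1.11*i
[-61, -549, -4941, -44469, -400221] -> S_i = -61*9^i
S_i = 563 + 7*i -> [563, 570, 577, 584, 591]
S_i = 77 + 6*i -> [77, 83, 89, 95, 101]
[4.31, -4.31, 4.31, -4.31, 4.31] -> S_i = 4.31*(-1.00)^i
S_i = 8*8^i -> [8, 64, 512, 4096, 32768]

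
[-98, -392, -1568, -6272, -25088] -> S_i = -98*4^i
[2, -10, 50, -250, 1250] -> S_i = 2*-5^i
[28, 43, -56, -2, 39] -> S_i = Random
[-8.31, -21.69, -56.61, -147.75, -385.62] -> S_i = -8.31*2.61^i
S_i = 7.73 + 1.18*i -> [7.73, 8.91, 10.09, 11.27, 12.45]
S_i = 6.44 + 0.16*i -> [6.44, 6.6, 6.76, 6.92, 7.08]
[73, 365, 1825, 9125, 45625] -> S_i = 73*5^i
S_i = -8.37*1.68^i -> [-8.37, -14.06, -23.62, -39.69, -66.67]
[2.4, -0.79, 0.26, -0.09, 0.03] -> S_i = 2.40*(-0.33)^i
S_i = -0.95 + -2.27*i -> [-0.95, -3.22, -5.49, -7.76, -10.03]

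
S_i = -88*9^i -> [-88, -792, -7128, -64152, -577368]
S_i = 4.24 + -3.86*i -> [4.24, 0.38, -3.48, -7.34, -11.2]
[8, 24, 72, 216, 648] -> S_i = 8*3^i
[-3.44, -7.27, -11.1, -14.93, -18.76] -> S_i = -3.44 + -3.83*i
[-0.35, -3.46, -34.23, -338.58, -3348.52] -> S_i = -0.35*9.89^i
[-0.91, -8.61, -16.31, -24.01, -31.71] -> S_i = -0.91 + -7.70*i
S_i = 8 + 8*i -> [8, 16, 24, 32, 40]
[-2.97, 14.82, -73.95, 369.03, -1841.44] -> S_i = -2.97*(-4.99)^i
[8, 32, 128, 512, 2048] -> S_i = 8*4^i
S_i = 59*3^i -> [59, 177, 531, 1593, 4779]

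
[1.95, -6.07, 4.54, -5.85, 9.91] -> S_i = Random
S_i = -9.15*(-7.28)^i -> [-9.15, 66.61, -484.94, 3530.33, -25700.8]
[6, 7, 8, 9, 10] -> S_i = 6 + 1*i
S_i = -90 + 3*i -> [-90, -87, -84, -81, -78]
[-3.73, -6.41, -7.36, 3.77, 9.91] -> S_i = Random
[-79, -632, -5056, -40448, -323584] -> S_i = -79*8^i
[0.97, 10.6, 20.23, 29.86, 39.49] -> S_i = 0.97 + 9.63*i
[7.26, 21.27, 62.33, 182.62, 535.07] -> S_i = 7.26*2.93^i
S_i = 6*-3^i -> [6, -18, 54, -162, 486]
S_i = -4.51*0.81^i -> [-4.51, -3.65, -2.96, -2.4, -1.94]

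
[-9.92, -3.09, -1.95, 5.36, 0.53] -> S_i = Random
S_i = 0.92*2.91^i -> [0.92, 2.68, 7.79, 22.67, 65.97]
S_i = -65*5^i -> [-65, -325, -1625, -8125, -40625]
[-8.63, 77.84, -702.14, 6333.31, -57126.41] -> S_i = -8.63*(-9.02)^i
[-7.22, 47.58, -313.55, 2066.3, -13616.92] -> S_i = -7.22*(-6.59)^i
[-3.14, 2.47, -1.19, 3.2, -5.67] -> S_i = Random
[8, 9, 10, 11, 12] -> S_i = 8 + 1*i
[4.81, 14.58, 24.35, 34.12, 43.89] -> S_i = 4.81 + 9.77*i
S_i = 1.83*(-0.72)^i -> [1.83, -1.32, 0.95, -0.68, 0.49]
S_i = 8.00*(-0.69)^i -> [8.0, -5.52, 3.81, -2.63, 1.81]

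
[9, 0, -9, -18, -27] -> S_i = 9 + -9*i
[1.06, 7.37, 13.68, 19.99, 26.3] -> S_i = 1.06 + 6.31*i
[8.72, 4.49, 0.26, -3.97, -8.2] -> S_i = 8.72 + -4.23*i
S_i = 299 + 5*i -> [299, 304, 309, 314, 319]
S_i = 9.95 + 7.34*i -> [9.95, 17.29, 24.63, 31.97, 39.31]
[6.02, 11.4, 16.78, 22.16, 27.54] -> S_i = 6.02 + 5.38*i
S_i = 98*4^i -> [98, 392, 1568, 6272, 25088]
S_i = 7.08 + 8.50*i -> [7.08, 15.58, 24.08, 32.58, 41.08]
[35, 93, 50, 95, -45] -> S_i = Random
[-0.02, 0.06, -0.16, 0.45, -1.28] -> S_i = -0.02*(-2.83)^i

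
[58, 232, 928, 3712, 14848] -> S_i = 58*4^i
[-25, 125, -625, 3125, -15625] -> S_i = -25*-5^i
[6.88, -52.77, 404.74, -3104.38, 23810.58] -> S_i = 6.88*(-7.67)^i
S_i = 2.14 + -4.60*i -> [2.14, -2.46, -7.06, -11.66, -16.26]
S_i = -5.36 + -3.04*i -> [-5.36, -8.4, -11.44, -14.48, -17.52]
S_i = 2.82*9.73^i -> [2.82, 27.44, 266.98, 2597.69, 25275.54]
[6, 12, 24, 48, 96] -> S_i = 6*2^i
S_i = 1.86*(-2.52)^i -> [1.86, -4.69, 11.81, -29.77, 75.01]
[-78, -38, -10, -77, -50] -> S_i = Random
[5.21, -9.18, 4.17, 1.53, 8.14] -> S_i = Random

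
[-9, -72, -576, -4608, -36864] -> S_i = -9*8^i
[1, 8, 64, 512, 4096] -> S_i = 1*8^i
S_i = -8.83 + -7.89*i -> [-8.83, -16.72, -24.61, -32.5, -40.39]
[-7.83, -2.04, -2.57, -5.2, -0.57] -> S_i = Random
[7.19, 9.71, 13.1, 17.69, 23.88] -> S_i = 7.19*1.35^i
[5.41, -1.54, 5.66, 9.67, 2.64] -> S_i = Random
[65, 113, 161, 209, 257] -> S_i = 65 + 48*i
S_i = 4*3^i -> [4, 12, 36, 108, 324]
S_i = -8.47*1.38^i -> [-8.47, -11.69, -16.13, -22.26, -30.72]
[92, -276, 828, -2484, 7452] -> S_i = 92*-3^i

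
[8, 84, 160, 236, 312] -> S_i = 8 + 76*i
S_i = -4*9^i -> [-4, -36, -324, -2916, -26244]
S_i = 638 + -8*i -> [638, 630, 622, 614, 606]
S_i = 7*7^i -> [7, 49, 343, 2401, 16807]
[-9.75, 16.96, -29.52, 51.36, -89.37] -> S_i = -9.75*(-1.74)^i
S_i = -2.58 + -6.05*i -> [-2.58, -8.63, -14.68, -20.73, -26.78]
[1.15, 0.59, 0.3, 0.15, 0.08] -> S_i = 1.15*0.51^i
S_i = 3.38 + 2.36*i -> [3.38, 5.74, 8.1, 10.46, 12.82]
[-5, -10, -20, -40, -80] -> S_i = -5*2^i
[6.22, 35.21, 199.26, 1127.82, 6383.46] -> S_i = 6.22*5.66^i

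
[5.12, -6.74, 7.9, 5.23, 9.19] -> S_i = Random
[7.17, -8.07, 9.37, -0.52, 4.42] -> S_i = Random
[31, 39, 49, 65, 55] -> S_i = Random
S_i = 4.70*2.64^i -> [4.7, 12.41, 32.76, 86.48, 228.3]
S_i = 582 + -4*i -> [582, 578, 574, 570, 566]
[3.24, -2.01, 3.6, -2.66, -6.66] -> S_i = Random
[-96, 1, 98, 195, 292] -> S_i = -96 + 97*i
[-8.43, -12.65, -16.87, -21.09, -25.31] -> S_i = -8.43 + -4.22*i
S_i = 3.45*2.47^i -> [3.45, 8.52, 21.05, 51.99, 128.41]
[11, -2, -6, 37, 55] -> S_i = Random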